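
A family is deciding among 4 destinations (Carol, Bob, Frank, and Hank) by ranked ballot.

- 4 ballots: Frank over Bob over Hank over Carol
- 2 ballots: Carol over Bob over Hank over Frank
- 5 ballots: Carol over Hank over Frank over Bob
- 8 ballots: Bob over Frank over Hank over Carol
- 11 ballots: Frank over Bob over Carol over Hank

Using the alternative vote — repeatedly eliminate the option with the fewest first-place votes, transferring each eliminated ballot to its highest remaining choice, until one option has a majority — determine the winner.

Round 1: Frank 15, Bob 8, Carol 7, Hank 0. Hank has the fewest and is eliminated.
Round 2: Frank 15, Bob 8, Carol 7. Carol has the fewest and is eliminated.
Round 3: Frank 20, Bob 10. Frank has a majority.

Frank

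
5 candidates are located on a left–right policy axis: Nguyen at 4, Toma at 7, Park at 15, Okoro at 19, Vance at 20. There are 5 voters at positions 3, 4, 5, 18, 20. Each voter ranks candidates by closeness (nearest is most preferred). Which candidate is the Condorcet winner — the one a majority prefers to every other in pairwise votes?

Nguyen

With single-peaked preferences on a line, the Condorcet winner is the candidate closest to the median voter.
The median voter (position 5) is closest to Nguyen at 4.
Check: Nguyen vs Toma — voters closer to Nguyen: 3 of 5.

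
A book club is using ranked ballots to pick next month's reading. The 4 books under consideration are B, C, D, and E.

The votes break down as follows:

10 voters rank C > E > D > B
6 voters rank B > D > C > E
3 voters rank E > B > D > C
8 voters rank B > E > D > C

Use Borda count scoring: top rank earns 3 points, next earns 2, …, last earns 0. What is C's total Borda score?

Borda scores:
  B: 10·0 + 6·3 + 3·2 + 8·3 = 48
  C: 10·3 + 6·1 + 3·0 + 8·0 = 36
  D: 10·1 + 6·2 + 3·1 + 8·1 = 33
  E: 10·2 + 6·0 + 3·3 + 8·2 = 45

36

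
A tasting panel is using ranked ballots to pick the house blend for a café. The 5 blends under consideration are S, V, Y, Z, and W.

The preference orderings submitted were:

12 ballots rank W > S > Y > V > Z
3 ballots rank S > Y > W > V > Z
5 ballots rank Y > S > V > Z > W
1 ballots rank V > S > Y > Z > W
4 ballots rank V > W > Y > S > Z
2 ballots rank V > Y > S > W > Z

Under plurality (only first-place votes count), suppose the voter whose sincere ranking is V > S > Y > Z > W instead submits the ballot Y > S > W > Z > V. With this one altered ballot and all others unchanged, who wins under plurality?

W

First-place totals with the altered ballot: S 3, V 6, Y 6, Z 0, W 12.
The winner is unchanged: still W.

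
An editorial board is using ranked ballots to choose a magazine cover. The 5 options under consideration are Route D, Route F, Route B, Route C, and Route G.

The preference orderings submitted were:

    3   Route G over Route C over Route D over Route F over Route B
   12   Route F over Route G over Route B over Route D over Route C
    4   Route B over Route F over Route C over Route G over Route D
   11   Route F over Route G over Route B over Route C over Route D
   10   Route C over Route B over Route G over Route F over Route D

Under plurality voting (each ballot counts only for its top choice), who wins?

Route F

First-place vote totals:
  Route D: 0
  Route F: 23
  Route B: 4
  Route C: 10
  Route G: 3
Route F has the most first-place votes.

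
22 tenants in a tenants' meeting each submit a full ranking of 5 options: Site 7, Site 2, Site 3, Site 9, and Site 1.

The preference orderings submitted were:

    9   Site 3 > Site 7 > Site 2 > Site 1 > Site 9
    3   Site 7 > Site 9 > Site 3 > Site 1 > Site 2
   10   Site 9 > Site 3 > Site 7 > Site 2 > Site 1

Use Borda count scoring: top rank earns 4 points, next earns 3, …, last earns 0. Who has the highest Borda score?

Borda scores:
  Site 7: 9·3 + 3·4 + 10·2 = 59
  Site 2: 9·2 + 3·0 + 10·1 = 28
  Site 3: 9·4 + 3·2 + 10·3 = 72
  Site 9: 9·0 + 3·3 + 10·4 = 49
  Site 1: 9·1 + 3·1 + 10·0 = 12
Site 3 has the highest total.

Site 3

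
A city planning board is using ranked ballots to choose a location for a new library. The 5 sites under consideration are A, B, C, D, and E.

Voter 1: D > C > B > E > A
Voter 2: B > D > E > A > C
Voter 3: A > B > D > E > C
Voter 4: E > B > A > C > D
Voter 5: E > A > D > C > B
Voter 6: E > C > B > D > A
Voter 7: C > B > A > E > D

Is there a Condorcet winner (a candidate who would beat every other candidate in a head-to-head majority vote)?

Head-to-head results (7 voters total):
A vs B: B wins 5–2.
A vs C: A wins 4–3.
A vs D: A wins 4–3.
A vs E: E wins 5–2.
B vs C: C wins 4–3.
B vs D: B wins 5–2.
B vs E: B wins 4–3.
C vs D: D wins 4–3.
C vs E: E wins 5–2.
D vs E: E wins 4–3.
No candidate beats all others: A beats C beats B beats A, a majority cycle.

No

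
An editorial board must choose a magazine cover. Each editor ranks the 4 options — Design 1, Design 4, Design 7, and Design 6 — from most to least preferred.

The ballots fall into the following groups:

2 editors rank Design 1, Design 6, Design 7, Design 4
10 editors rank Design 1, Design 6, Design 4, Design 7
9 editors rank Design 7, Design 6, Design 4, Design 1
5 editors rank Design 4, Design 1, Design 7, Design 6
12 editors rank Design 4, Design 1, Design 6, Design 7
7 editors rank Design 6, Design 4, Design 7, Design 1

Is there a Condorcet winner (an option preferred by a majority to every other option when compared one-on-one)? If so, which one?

There is no Condorcet winner

Head-to-head results (45 voters total):
Design 1 vs Design 4: Design 4 wins 33–12.
Design 1 vs Design 7: Design 1 wins 29–16.
Design 1 vs Design 6: Design 1 wins 29–16.
Design 4 vs Design 7: Design 4 wins 34–11.
Design 4 vs Design 6: Design 6 wins 28–17.
Design 7 vs Design 6: Design 6 wins 31–14.
No candidate beats all others: Design 1 beats Design 6 beats Design 4 beats Design 1, a majority cycle.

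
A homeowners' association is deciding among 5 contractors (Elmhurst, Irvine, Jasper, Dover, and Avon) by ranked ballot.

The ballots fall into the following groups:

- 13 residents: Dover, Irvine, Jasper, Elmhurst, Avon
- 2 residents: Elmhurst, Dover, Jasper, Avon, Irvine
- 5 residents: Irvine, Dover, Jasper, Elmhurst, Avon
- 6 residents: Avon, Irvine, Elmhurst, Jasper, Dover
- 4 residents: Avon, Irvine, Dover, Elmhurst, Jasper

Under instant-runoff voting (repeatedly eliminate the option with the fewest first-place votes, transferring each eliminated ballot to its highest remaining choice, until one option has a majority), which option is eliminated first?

Jasper

Round 1: Dover 13, Avon 10, Irvine 5, Elmhurst 2, Jasper 0. Jasper has the fewest and is eliminated.
Round 2: Dover 13, Avon 10, Irvine 5, Elmhurst 2. Elmhurst has the fewest and is eliminated.
Round 3: Dover 15, Avon 10, Irvine 5. Irvine has the fewest and is eliminated.
Round 4: Dover 20, Avon 10. Dover has a majority.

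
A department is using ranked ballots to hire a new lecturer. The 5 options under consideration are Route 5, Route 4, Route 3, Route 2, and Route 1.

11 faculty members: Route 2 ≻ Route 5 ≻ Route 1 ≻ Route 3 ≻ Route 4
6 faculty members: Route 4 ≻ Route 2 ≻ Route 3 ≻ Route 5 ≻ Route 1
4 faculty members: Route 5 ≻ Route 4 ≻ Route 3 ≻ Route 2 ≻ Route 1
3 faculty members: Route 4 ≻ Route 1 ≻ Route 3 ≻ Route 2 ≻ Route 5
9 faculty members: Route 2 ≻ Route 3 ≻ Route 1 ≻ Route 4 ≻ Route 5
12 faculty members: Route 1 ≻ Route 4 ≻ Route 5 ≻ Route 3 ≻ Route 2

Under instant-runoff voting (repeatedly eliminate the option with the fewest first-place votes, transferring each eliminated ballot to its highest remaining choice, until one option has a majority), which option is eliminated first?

Route 3

Round 1: Route 2 20, Route 1 12, Route 4 9, Route 5 4, Route 3 0. Route 3 has the fewest and is eliminated.
Round 2: Route 2 20, Route 1 12, Route 4 9, Route 5 4. Route 5 has the fewest and is eliminated.
Round 3: Route 2 20, Route 4 13, Route 1 12. Route 1 has the fewest and is eliminated.
Round 4: Route 4 25, Route 2 20. Route 4 has a majority.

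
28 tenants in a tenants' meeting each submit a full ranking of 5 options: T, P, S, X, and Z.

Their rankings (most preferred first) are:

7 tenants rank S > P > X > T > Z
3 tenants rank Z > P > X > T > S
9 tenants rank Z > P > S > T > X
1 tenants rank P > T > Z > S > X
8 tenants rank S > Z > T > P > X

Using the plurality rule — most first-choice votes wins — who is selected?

S

First-place vote totals:
  T: 0
  P: 1
  S: 15
  X: 0
  Z: 12
S has the most first-place votes.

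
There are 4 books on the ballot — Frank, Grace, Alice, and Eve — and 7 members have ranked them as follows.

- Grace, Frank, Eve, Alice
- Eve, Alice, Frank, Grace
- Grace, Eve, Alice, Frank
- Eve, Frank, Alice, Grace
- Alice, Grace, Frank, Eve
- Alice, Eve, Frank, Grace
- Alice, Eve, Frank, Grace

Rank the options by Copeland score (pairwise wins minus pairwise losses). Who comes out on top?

Pairwise results:
  Frank vs Grace: Frank wins 4–3.
  Frank vs Alice: Alice wins 5–2.
  Frank vs Eve: Eve wins 5–2.
  Grace vs Alice: Alice wins 5–2.
  Grace vs Eve: Eve wins 4–3.
  Alice vs Eve: Eve wins 4–3.
Copeland scores (wins − losses):
  Frank: 1 − 2 = -1
  Grace: 0 − 3 = -3
  Alice: 2 − 1 = 1
  Eve: 3 − 0 = 3
Eve has the best Copeland score.

Eve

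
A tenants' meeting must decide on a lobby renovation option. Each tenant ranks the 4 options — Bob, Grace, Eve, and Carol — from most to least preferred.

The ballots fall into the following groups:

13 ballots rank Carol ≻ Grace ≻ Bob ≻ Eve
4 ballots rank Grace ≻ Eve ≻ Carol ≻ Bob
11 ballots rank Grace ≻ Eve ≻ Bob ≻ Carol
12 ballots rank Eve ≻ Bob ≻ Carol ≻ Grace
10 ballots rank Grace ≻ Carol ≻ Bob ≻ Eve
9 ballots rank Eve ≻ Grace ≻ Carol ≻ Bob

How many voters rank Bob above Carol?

Ballots ranking Bob above Carol: 11+12 = 23.
Ballots ranking Carol above Bob: 13+4+10+9 = 36.
So 23 of 59 voters prefer Bob to Carol.

23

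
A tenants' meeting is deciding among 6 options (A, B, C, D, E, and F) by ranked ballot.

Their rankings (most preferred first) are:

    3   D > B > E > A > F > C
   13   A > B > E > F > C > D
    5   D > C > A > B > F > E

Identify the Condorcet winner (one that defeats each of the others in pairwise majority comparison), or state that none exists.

A

Head-to-head results (21 voters total):
A vs B: A wins 18–3.
A vs C: A wins 16–5.
A vs D: A wins 13–8.
A vs E: A wins 18–3.
A vs F: A wins 21–0.
B vs C: B wins 16–5.
B vs D: B wins 13–8.
B vs E: B wins 21–0.
B vs F: B wins 21–0.
C vs D: C wins 13–8.
C vs E: E wins 16–5.
C vs F: F wins 16–5.
D vs E: E wins 13–8.
D vs F: F wins 13–8.
E vs F: E wins 16–5.
A beats each rival — B (18–3), C (16–5), D (13–8), E (18–3), F (21–0) — so A is the Condorcet winner.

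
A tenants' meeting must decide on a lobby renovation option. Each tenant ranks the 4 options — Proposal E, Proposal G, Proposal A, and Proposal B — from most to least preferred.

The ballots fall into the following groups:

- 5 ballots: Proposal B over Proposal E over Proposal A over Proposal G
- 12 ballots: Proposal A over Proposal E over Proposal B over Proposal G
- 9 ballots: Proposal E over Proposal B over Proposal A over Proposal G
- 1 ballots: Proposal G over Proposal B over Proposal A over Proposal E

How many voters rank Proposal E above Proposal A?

14

Ballots ranking Proposal E above Proposal A: 5+9 = 14.
Ballots ranking Proposal A above Proposal E: 12+1 = 13.
So 14 of 27 voters prefer Proposal E to Proposal A.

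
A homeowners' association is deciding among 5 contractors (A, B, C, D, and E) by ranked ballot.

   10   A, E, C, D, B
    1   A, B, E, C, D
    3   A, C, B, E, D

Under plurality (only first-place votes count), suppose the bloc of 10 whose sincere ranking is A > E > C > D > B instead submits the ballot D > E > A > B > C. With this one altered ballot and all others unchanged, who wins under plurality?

D

First-place totals with the altered ballot: A 4, B 0, C 0, D 10, E 0.
The switch changes the winner from A to D.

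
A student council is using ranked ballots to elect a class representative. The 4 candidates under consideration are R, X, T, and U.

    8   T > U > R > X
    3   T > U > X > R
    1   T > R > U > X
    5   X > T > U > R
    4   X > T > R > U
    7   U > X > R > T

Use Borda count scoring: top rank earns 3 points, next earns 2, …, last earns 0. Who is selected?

Borda scores:
  R: 8·1 + 3·0 + 2 + 5·0 + 4·1 + 7·1 = 21
  X: 8·0 + 3·1 + 0 + 5·3 + 4·3 + 7·2 = 44
  T: 8·3 + 3·3 + 3 + 5·2 + 4·2 + 7·0 = 54
  U: 8·2 + 3·2 + 1 + 5·1 + 4·0 + 7·3 = 49
T has the highest total.

T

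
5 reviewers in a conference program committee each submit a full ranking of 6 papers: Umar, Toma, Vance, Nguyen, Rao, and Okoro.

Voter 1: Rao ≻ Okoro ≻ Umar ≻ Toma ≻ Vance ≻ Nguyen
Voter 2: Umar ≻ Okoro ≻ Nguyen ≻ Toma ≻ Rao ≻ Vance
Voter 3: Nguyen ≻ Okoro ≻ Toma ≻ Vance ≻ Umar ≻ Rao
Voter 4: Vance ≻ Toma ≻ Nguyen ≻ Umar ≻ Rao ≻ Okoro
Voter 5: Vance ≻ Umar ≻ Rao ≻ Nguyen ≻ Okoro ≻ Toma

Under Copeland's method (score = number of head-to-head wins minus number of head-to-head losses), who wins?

Pairwise results:
  Umar vs Toma: Umar wins 3–2.
  Umar vs Vance: Vance wins 3–2.
  Umar vs Nguyen: Umar wins 3–2.
  Umar vs Rao: Umar wins 4–1.
  Umar vs Okoro: Umar wins 3–2.
  Toma vs Vance: Toma wins 3–2.
  Toma vs Nguyen: Nguyen wins 3–2.
  Toma vs Rao: Toma wins 3–2.
  Toma vs Okoro: Okoro wins 4–1.
  Vance vs Nguyen: Vance wins 3–2.
  Vance vs Rao: Vance wins 3–2.
  Vance vs Okoro: Okoro wins 3–2.
  Nguyen vs Rao: Nguyen wins 3–2.
  Nguyen vs Okoro: Nguyen wins 3–2.
  Rao vs Okoro: Rao wins 3–2.
Copeland scores (wins − losses):
  Umar: 4 − 1 = 3
  Toma: 2 − 3 = -1
  Vance: 3 − 2 = 1
  Nguyen: 3 − 2 = 1
  Rao: 1 − 4 = -3
  Okoro: 2 − 3 = -1
Umar has the best Copeland score.

Umar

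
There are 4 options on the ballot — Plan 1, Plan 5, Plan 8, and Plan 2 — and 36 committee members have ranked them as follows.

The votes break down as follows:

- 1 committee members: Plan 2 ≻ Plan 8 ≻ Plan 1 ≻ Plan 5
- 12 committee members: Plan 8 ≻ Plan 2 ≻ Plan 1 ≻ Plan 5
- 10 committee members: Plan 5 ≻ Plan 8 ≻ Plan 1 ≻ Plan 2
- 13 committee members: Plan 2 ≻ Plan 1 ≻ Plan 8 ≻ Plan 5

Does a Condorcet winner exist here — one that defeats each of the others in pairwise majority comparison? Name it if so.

Plan 8

Head-to-head results (36 voters total):
Plan 1 vs Plan 5: Plan 1 wins 26–10.
Plan 1 vs Plan 8: Plan 8 wins 23–13.
Plan 1 vs Plan 2: Plan 2 wins 26–10.
Plan 5 vs Plan 8: Plan 8 wins 26–10.
Plan 5 vs Plan 2: Plan 2 wins 26–10.
Plan 8 vs Plan 2: Plan 8 wins 22–14.
Plan 8 beats each rival — Plan 1 (23–13), Plan 5 (26–10), Plan 2 (22–14) — so Plan 8 is the Condorcet winner.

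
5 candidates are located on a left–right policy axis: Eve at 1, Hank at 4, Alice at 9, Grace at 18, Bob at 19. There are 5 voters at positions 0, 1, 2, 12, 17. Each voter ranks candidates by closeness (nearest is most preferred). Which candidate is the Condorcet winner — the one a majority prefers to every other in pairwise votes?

Eve

With single-peaked preferences on a line, the Condorcet winner is the candidate closest to the median voter.
The median voter (position 2) is closest to Eve at 1.
Check: Eve vs Bob — voters closer to Eve: 3 of 5.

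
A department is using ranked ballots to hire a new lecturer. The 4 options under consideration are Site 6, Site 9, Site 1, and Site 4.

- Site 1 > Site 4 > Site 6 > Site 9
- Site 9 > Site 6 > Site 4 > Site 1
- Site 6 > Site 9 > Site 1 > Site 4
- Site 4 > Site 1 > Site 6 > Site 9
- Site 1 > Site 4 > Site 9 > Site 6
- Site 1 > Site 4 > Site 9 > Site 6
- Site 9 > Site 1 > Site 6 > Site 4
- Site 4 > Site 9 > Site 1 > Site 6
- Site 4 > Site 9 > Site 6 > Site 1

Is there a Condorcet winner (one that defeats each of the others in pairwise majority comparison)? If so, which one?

Head-to-head results (9 voters total):
Site 6 vs Site 9: Site 9 wins 6–3.
Site 6 vs Site 1: Site 1 wins 6–3.
Site 6 vs Site 4: Site 4 wins 6–3.
Site 9 vs Site 1: Site 9 wins 5–4.
Site 9 vs Site 4: Site 4 wins 6–3.
Site 1 vs Site 4: Site 1 wins 5–4.
No candidate beats all others: Site 9 beats Site 1 beats Site 4 beats Site 9, a majority cycle.

None — there is no Condorcet winner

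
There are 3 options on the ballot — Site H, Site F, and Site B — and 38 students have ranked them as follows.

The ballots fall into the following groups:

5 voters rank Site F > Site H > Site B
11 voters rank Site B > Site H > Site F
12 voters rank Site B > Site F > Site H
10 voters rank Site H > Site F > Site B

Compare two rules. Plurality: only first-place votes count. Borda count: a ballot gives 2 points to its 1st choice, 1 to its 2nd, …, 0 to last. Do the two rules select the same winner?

Yes

Plurality first-place counts: Site H 10, Site F 5, Site B 23 → Site B.
Borda totals: Site H 36, Site F 32, Site B 46 → Site B.
The two rules agree on Site B.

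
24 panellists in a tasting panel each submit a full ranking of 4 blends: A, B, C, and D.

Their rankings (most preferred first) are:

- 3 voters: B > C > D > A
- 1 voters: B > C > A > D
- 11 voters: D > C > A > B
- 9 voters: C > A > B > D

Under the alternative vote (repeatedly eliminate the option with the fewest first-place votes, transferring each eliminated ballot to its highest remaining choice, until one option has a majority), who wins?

Round 1: D 11, C 9, B 4, A 0. A has the fewest and is eliminated.
Round 2: D 11, C 9, B 4. B has the fewest and is eliminated.
Round 3: C 13, D 11. C has a majority.

C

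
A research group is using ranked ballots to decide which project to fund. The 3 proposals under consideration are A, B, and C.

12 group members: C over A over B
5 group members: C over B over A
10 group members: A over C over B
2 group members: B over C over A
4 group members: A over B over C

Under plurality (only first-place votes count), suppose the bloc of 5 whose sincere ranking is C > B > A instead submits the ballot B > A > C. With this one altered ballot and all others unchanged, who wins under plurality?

First-place totals with the altered ballot: A 14, B 7, C 12.
The switch changes the winner from C to A.

A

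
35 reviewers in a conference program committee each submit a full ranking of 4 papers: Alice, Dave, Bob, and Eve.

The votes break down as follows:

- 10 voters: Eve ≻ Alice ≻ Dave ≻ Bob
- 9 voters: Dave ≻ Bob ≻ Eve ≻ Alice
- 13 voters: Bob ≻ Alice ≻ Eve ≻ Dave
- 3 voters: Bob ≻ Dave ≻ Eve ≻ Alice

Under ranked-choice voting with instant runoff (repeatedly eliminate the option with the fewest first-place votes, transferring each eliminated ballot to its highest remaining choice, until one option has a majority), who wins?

Bob

Round 1: Bob 16, Eve 10, Dave 9, Alice 0. Alice has the fewest and is eliminated.
Round 2: Bob 16, Eve 10, Dave 9. Dave has the fewest and is eliminated.
Round 3: Bob 25, Eve 10. Bob has a majority.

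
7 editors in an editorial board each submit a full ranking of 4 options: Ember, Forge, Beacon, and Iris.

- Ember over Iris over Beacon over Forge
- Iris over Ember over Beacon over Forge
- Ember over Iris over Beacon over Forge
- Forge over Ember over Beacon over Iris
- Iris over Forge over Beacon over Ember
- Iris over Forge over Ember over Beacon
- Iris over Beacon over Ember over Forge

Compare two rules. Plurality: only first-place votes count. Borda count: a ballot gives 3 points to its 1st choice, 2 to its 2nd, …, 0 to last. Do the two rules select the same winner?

Plurality first-place counts: Ember 2, Forge 1, Beacon 0, Iris 4 → Iris.
Borda totals: Ember 12, Forge 7, Beacon 7, Iris 16 → Iris.
The two rules agree on Iris.

Yes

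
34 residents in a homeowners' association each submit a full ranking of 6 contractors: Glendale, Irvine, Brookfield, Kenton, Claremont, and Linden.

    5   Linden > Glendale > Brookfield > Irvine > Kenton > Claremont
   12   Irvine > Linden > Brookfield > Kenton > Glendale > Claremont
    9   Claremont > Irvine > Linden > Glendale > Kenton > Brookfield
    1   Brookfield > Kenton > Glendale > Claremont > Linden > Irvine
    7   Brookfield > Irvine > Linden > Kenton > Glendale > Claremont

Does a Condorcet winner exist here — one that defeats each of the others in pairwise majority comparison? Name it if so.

Irvine

Head-to-head results (34 voters total):
Glendale vs Irvine: Irvine wins 28–6.
Glendale vs Brookfield: Brookfield wins 20–14.
Glendale vs Kenton: Kenton wins 20–14.
Glendale vs Claremont: Glendale wins 25–9.
Glendale vs Linden: Linden wins 33–1.
Irvine vs Brookfield: Irvine wins 21–13.
Irvine vs Kenton: Irvine wins 33–1.
Irvine vs Claremont: Irvine wins 24–10.
Irvine vs Linden: Irvine wins 28–6.
Brookfield vs Kenton: Brookfield wins 25–9.
Brookfield vs Claremont: Brookfield wins 25–9.
Brookfield vs Linden: Linden wins 26–8.
Kenton vs Claremont: Kenton wins 25–9.
Kenton vs Linden: Linden wins 33–1.
Claremont vs Linden: Linden wins 24–10.
Irvine beats each rival — Glendale (28–6), Brookfield (21–13), Kenton (33–1), Claremont (24–10), Linden (28–6) — so Irvine is the Condorcet winner.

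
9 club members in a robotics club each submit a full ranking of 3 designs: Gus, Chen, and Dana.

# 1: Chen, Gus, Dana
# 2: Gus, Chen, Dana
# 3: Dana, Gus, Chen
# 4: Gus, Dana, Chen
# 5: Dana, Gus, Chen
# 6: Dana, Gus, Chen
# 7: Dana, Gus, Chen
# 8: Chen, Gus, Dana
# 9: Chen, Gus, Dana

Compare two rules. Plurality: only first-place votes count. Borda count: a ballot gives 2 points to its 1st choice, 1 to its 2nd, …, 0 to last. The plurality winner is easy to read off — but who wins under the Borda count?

Gus

Plurality first-place counts: Gus 2, Chen 3, Dana 4 → Dana.
Borda totals: Gus 11, Chen 7, Dana 9 → Gus.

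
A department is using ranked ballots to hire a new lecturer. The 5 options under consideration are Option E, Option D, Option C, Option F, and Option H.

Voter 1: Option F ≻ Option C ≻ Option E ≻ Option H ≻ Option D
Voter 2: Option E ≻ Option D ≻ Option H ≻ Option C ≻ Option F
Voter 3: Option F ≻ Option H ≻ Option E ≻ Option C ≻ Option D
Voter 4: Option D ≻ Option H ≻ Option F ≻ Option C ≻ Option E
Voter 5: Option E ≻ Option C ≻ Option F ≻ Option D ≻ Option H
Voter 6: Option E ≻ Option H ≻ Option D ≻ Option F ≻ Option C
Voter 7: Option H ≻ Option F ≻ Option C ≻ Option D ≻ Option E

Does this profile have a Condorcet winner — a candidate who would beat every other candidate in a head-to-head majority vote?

No

Head-to-head results (7 voters total):
Option E vs Option D: Option E wins 5–2.
Option E vs Option C: Option E wins 4–3.
Option E vs Option F: Option F wins 4–3.
Option E vs Option H: Option E wins 4–3.
Option D vs Option C: Option C wins 4–3.
Option D vs Option F: Option F wins 4–3.
Option D vs Option H: Option H wins 4–3.
Option C vs Option F: Option F wins 5–2.
Option C vs Option H: Option H wins 5–2.
Option F vs Option H: Option H wins 4–3.
No candidate beats all others: Option E beats Option H beats Option F beats Option E, a majority cycle.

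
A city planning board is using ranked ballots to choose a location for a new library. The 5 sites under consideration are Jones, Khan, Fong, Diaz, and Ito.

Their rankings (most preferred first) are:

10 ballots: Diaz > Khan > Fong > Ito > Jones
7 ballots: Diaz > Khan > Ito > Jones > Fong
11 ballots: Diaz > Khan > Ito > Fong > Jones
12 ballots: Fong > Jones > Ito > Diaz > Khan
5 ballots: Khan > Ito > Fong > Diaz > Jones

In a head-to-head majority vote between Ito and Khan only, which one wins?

Ballots ranking Ito above Khan: 12.
Ballots ranking Khan above Ito: 10+7+11+5 = 33.
Khan wins the head-to-head, 33–12.

Khan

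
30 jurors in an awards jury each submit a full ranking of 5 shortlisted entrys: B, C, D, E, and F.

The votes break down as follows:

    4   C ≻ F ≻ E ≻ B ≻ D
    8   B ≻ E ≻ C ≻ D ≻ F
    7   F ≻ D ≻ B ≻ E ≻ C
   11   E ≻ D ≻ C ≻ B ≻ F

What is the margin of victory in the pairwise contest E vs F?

Ballots ranking E above F: 8+11 = 19.
Ballots ranking F above E: 4+7 = 11.
E wins 19–11, a margin of 8.

8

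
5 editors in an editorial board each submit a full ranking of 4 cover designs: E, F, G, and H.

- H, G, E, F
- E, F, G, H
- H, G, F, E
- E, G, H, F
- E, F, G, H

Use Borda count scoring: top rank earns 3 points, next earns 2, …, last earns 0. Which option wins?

Borda scores:
  E: 1 + 3 + 0 + 3 + 3 = 10
  F: 0 + 2 + 1 + 0 + 2 = 5
  G: 2 + 1 + 2 + 2 + 1 = 8
  H: 3 + 0 + 3 + 1 + 0 = 7
E has the highest total.

E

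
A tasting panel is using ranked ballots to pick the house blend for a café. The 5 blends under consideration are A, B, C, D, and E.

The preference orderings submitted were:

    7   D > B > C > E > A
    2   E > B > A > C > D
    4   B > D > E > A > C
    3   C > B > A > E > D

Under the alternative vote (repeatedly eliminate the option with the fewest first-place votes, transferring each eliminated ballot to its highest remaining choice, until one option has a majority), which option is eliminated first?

Round 1: D 7, B 4, C 3, E 2, A 0. A has the fewest and is eliminated.
Round 2: D 7, B 4, C 3, E 2. E has the fewest and is eliminated.
Round 3: D 7, B 6, C 3. C has the fewest and is eliminated.
Round 4: B 9, D 7. B has a majority.

A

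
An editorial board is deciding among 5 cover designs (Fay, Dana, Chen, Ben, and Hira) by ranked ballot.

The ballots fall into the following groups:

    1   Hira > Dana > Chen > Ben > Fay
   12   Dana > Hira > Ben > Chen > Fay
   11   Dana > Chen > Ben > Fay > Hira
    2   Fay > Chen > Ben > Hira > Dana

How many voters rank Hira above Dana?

3

Ballots ranking Hira above Dana: 1+2 = 3.
Ballots ranking Dana above Hira: 12+11 = 23.
So 3 of 26 voters prefer Hira to Dana.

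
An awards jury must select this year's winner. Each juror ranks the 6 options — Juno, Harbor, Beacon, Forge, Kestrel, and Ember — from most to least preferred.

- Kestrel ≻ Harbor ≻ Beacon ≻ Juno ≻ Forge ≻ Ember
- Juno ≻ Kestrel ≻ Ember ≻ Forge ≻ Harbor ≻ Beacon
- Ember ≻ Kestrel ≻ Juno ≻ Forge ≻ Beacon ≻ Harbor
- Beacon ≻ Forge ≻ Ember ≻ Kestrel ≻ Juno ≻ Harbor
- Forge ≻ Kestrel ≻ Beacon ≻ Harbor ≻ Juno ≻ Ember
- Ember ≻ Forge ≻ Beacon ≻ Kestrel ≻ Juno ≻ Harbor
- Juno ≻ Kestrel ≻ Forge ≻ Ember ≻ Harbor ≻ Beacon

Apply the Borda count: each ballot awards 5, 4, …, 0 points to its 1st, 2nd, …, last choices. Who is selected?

Borda scores:
  Juno: 2 + 5 + 3 + 1 + 1 + 1 + 5 = 18
  Harbor: 4 + 1 + 0 + 0 + 2 + 0 + 1 = 8
  Beacon: 3 + 0 + 1 + 5 + 3 + 3 + 0 = 15
  Forge: 1 + 2 + 2 + 4 + 5 + 4 + 3 = 21
  Kestrel: 5 + 4 + 4 + 2 + 4 + 2 + 4 = 25
  Ember: 0 + 3 + 5 + 3 + 0 + 5 + 2 = 18
Kestrel has the highest total.

Kestrel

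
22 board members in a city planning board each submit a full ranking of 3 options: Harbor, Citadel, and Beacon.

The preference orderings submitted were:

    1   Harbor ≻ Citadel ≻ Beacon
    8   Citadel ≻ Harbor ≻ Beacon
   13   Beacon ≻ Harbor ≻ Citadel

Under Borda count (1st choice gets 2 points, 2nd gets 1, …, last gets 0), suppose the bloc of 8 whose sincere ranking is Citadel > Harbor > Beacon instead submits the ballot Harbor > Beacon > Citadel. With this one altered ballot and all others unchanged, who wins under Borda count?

Beacon

Borda totals with the altered ballot: Harbor 31, Citadel 1, Beacon 34.
The winner is unchanged: still Beacon.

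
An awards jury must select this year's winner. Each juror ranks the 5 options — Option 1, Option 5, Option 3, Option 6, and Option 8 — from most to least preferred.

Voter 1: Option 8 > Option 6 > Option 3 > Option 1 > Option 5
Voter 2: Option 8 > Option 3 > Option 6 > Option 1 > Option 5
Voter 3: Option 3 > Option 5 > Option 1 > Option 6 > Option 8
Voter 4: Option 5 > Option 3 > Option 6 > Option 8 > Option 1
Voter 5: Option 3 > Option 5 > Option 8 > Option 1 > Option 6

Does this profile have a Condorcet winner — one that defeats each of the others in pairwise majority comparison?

Yes

Head-to-head results (5 voters total):
Option 1 vs Option 5: Option 5 wins 3–2.
Option 1 vs Option 3: Option 3 wins 5–0.
Option 1 vs Option 6: Option 6 wins 3–2.
Option 1 vs Option 8: Option 8 wins 4–1.
Option 5 vs Option 3: Option 3 wins 4–1.
Option 5 vs Option 6: Option 5 wins 3–2.
Option 5 vs Option 8: Option 5 wins 3–2.
Option 3 vs Option 6: Option 3 wins 4–1.
Option 3 vs Option 8: Option 3 wins 3–2.
Option 6 vs Option 8: Option 8 wins 3–2.
Option 3 beats each rival — Option 1 (5–0), Option 5 (4–1), Option 6 (4–1), Option 8 (3–2) — so Option 3 is the Condorcet winner.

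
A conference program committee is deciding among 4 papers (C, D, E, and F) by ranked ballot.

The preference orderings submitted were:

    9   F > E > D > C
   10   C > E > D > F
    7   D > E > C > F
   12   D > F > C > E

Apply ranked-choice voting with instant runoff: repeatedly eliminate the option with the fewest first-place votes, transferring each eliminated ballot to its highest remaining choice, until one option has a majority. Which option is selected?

Round 1: D 19, C 10, F 9, E 0. E has the fewest and is eliminated.
Round 2: D 19, C 10, F 9. F has the fewest and is eliminated.
Round 3: D 28, C 10. D has a majority.

D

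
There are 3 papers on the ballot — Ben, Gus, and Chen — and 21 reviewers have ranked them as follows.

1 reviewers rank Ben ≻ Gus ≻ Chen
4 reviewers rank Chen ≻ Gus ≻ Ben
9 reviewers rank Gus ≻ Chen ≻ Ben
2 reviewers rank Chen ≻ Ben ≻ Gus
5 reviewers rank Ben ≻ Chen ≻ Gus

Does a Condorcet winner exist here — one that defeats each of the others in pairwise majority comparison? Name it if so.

Head-to-head results (21 voters total):
Ben vs Gus: Gus wins 13–8.
Ben vs Chen: Chen wins 15–6.
Gus vs Chen: Chen wins 11–10.
Chen beats each rival — Ben (15–6), Gus (11–10) — so Chen is the Condorcet winner.

Chen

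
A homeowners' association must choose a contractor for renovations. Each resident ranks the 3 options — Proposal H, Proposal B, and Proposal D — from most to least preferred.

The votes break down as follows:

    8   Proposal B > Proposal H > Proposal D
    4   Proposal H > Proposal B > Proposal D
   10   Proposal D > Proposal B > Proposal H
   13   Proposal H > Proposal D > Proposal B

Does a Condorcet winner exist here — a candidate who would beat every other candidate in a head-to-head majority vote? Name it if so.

There is no Condorcet winner

Head-to-head results (35 voters total):
Proposal H vs Proposal B: Proposal B wins 18–17.
Proposal H vs Proposal D: Proposal H wins 25–10.
Proposal B vs Proposal D: Proposal D wins 23–12.
No candidate beats all others: Proposal H beats Proposal D beats Proposal B beats Proposal H, a majority cycle.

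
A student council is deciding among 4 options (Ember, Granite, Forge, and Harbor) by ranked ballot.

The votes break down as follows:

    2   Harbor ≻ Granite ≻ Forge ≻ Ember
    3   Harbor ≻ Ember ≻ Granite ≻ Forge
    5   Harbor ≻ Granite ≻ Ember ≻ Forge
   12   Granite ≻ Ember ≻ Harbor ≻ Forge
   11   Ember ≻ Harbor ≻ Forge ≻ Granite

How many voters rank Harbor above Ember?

Ballots ranking Harbor above Ember: 2+3+5 = 10.
Ballots ranking Ember above Harbor: 12+11 = 23.
So 10 of 33 voters prefer Harbor to Ember.

10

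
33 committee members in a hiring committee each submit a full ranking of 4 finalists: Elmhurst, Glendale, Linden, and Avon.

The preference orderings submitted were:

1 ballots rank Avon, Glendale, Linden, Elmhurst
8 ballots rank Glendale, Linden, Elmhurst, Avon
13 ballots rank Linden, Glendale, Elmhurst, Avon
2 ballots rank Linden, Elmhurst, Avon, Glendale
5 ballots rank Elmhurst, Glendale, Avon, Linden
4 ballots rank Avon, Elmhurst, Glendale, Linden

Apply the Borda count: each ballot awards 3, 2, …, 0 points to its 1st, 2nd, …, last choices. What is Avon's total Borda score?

22

Borda scores:
  Elmhurst: 0 + 8·1 + 13·1 + 2·2 + 5·3 + 4·2 = 48
  Glendale: 2 + 8·3 + 13·2 + 2·0 + 5·2 + 4·1 = 66
  Linden: 1 + 8·2 + 13·3 + 2·3 + 5·0 + 4·0 = 62
  Avon: 3 + 8·0 + 13·0 + 2·1 + 5·1 + 4·3 = 22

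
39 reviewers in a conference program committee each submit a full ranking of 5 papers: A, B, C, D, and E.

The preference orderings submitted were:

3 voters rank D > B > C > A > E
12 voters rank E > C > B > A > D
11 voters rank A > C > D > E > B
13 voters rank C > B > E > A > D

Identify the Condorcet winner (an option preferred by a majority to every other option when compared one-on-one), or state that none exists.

Head-to-head results (39 voters total):
A vs B: B wins 28–11.
A vs C: C wins 28–11.
A vs D: A wins 36–3.
A vs E: E wins 25–14.
B vs C: C wins 36–3.
B vs D: B wins 25–14.
B vs E: E wins 23–16.
C vs D: C wins 36–3.
C vs E: C wins 27–12.
D vs E: E wins 25–14.
C beats each rival — A (28–11), B (36–3), D (36–3), E (27–12) — so C is the Condorcet winner.

C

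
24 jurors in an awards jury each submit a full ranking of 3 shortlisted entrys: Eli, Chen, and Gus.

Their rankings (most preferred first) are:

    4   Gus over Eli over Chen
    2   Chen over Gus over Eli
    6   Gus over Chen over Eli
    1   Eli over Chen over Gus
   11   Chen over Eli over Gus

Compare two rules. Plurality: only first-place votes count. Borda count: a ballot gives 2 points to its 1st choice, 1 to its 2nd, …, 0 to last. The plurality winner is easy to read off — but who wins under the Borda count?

Plurality first-place counts: Eli 1, Chen 13, Gus 10 → Chen.
Borda totals: Eli 17, Chen 33, Gus 22 → Chen.

Chen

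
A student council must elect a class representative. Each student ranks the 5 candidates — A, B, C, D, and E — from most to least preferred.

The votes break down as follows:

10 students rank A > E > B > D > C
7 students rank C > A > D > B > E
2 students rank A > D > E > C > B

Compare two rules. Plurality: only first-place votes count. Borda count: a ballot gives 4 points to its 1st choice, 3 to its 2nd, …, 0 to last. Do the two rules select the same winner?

Plurality first-place counts: A 12, B 0, C 7, D 0, E 0 → A.
Borda totals: A 69, B 27, C 30, D 30, E 34 → A.
The two rules agree on A.

Yes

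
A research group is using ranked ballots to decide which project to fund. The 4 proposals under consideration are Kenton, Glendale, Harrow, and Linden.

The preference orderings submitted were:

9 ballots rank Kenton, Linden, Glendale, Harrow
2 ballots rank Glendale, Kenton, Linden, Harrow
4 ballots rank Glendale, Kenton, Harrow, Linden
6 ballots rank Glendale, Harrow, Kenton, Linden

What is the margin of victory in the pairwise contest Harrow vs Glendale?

Ballots ranking Harrow above Glendale: 0.
Ballots ranking Glendale above Harrow: 9+2+4+6 = 21.
Glendale wins 21–0, a margin of 21.

21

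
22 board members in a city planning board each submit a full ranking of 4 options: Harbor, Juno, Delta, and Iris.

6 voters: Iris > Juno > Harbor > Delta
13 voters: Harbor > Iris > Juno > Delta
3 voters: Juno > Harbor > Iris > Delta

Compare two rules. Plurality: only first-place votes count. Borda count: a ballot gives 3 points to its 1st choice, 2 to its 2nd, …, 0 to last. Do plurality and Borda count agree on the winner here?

Plurality first-place counts: Harbor 13, Juno 3, Delta 0, Iris 6 → Harbor.
Borda totals: Harbor 51, Juno 34, Delta 0, Iris 47 → Harbor.
The two rules agree on Harbor.

Yes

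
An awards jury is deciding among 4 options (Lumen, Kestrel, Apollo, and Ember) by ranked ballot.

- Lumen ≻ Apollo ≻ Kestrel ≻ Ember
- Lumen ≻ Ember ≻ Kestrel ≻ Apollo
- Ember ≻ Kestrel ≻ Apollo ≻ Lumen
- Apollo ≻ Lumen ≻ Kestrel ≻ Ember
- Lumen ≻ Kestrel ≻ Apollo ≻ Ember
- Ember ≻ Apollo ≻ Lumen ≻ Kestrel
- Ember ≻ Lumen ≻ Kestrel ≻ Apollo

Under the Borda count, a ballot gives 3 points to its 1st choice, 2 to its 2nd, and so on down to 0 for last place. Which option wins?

Lumen

Borda scores:
  Lumen: 3 + 3 + 0 + 2 + 3 + 1 + 2 = 14
  Kestrel: 1 + 1 + 2 + 1 + 2 + 0 + 1 = 8
  Apollo: 2 + 0 + 1 + 3 + 1 + 2 + 0 = 9
  Ember: 0 + 2 + 3 + 0 + 0 + 3 + 3 = 11
Lumen has the highest total.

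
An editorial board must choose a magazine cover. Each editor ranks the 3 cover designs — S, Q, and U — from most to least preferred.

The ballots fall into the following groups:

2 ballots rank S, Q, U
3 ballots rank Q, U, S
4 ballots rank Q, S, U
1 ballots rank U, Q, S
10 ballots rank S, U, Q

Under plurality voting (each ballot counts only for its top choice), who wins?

First-place vote totals:
  S: 12
  Q: 7
  U: 1
S has the most first-place votes.

S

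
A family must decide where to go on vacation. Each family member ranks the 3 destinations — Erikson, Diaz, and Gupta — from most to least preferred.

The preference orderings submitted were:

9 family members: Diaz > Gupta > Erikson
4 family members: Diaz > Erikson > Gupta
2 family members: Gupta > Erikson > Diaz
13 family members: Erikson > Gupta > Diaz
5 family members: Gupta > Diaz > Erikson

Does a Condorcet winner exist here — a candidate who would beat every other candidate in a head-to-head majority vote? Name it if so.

There is no Condorcet winner

Head-to-head results (33 voters total):
Erikson vs Diaz: Diaz wins 18–15.
Erikson vs Gupta: Erikson wins 17–16.
Diaz vs Gupta: Gupta wins 20–13.
No candidate beats all others: Erikson beats Gupta beats Diaz beats Erikson, a majority cycle.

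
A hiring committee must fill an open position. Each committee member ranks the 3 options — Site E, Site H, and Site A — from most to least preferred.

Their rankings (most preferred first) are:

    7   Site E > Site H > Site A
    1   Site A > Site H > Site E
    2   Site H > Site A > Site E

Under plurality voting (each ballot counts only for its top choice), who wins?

First-place vote totals:
  Site E: 7
  Site H: 2
  Site A: 1
Site E has the most first-place votes.

Site E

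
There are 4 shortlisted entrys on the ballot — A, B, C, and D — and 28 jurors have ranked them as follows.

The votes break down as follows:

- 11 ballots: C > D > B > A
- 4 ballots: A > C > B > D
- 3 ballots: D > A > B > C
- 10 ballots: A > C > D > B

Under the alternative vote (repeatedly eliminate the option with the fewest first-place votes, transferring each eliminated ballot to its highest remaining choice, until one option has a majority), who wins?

Round 1: A 14, C 11, D 3, B 0. B has the fewest and is eliminated.
Round 2: A 14, C 11, D 3. D has the fewest and is eliminated.
Round 3: A 17, C 11. A has a majority.

A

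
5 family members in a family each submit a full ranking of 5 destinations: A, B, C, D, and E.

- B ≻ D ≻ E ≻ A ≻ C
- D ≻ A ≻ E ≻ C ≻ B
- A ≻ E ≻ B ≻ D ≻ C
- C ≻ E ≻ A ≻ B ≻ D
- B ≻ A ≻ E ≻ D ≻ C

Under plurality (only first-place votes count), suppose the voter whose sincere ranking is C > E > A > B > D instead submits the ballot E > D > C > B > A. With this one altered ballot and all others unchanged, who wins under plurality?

B

First-place totals with the altered ballot: A 1, B 2, C 0, D 1, E 1.
The winner is unchanged: still B.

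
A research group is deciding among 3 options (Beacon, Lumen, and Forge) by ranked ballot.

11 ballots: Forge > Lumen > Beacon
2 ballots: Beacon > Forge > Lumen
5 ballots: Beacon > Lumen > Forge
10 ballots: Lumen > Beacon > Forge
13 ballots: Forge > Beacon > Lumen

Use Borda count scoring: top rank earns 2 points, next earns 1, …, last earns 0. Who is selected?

Borda scores:
  Beacon: 11·0 + 2·2 + 5·2 + 10·1 + 13·1 = 37
  Lumen: 11·1 + 2·0 + 5·1 + 10·2 + 13·0 = 36
  Forge: 11·2 + 2·1 + 5·0 + 10·0 + 13·2 = 50
Forge has the highest total.

Forge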